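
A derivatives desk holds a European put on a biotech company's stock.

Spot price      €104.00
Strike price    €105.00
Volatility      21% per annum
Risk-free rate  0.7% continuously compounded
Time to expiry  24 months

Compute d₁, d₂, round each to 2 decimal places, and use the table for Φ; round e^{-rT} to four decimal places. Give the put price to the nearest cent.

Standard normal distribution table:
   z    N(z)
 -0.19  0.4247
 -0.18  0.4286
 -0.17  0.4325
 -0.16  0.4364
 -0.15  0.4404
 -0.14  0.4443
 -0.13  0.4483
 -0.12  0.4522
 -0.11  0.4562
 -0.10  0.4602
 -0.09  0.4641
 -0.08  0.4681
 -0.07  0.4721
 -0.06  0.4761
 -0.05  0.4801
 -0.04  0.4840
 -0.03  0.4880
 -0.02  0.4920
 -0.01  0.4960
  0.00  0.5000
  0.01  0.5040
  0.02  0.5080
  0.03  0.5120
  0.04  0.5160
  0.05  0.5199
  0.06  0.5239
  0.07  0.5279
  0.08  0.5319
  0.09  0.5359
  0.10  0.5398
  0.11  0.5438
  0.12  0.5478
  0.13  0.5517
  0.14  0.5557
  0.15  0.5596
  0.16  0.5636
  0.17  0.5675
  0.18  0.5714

σ√T = 0.21 × 1.4142 = 0.2970
d₁ = [ln(104/105) + (0.007 + 0.21²/2)·2] / 0.2970 = [-0.0096 + 0.0581] / 0.2970 = 0.1634 ≈ 0.16
d₂ = d₁ − σ√T = 0.1634 − 0.2970 = -0.1336 ≈ -0.13
exp(−rT) = exp(−0.007·2) = 0.9861
N(−d₂) = N(0.13) = 0.5517;  N(−d₁) = N(-0.16) = 0.4364
P = 105·0.9861·0.5517 − 104·0.4364 = 57.1233 − 45.3856 = 11.7377

€11.74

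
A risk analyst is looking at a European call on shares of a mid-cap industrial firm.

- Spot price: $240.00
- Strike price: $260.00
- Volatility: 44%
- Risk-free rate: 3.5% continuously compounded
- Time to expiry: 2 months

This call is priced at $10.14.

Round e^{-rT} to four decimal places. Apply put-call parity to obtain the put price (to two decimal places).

$28.63

exp(−rT) = exp(−0.035·0.1667) = 0.9942
Put-call parity: C − P = S − K·e^(−rT) = 240 − 260·0.9942 = 240 − 258.4920 = -18.4920
P = C − (C − P) = 10.14 − (-18.4920) = 28.6320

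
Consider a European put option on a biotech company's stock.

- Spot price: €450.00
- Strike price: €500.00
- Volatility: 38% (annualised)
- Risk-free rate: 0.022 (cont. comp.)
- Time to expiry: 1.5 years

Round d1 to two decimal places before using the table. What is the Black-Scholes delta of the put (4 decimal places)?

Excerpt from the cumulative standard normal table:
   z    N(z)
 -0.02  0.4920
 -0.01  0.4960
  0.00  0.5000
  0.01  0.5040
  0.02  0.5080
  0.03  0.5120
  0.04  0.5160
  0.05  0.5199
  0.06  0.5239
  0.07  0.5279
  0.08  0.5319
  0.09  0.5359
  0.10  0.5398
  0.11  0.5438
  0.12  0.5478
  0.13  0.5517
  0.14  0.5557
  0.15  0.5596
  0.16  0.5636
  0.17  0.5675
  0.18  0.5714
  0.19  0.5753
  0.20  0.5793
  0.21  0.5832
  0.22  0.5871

-0.4681

σ√T = 0.38 × 1.2247 = 0.4654
ln(S/K) + (r + σ²/2)T = ln(450/500) + (0.022 + 0.38²/2)·1.5 = -0.1054 + 0.1413 = 0.0359
d₁ = 0.0359 / 0.4654 = 0.0772 which rounds to 0.08
N(d₁) = N(0.08) = 0.5319
Δ_put = N(d₁) − 1 = 0.5319 − 1 = -0.4681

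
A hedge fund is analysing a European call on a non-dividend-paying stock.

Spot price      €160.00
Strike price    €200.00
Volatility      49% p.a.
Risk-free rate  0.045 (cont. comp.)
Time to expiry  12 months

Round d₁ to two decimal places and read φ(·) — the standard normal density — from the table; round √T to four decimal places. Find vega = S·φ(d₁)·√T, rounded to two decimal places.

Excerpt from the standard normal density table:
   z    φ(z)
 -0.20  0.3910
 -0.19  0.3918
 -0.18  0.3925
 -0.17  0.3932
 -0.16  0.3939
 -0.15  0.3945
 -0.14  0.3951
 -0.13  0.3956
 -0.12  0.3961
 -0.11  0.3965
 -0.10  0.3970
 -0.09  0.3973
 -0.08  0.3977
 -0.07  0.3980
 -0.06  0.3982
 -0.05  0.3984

63.38

T = 1;  σ√T = 0.4900
d₁ = [ln(160/200) + (0.045 + 0.49²/2)·1] / 0.4900 = [-0.2231 + 0.1650] / 0.4900 = -0.1186 which rounds to -0.12
√T = √1 = 1.0000
φ(d₁) = φ(-0.12) = 0.3961
vega = S·φ(d₁)·√T = 160·0.3961·1.0000 = 63.3760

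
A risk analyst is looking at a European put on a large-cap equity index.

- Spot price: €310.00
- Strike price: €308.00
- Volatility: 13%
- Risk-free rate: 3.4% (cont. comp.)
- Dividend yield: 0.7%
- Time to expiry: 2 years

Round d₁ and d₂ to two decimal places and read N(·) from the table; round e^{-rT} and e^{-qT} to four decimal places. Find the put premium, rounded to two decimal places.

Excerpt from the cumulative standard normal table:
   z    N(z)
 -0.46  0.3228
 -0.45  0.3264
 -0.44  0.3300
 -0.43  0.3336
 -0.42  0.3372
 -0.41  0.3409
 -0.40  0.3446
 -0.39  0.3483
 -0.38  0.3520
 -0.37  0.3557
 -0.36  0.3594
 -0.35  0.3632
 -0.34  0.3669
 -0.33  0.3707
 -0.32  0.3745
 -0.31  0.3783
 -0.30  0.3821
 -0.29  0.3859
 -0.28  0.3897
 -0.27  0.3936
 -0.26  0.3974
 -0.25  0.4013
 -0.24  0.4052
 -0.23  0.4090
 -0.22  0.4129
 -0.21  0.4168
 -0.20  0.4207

T = 2;  σ√T = 0.1838
d₁ = [ln(310/308) + (0.034 − 0.007 + ½·0.13²)·2] / (σ√T) = (0.0065 + 0.0709) / 0.1838 = 0.4209 → 0.42
d₂ = 0.4209 − 0.1838 = 0.2370 → 0.24
exp(−qT) = exp(−0.007·2) = 0.9861;  exp(−rT) = exp(−0.034·2) = 0.9343
P = 308·0.9343·N(-0.24) − 310·0.9861·N(-0.42) = 308·0.9343·0.4052 − 310·0.9861·0.3372 = 116.6021 − 103.0790 = 13.5231

€13.52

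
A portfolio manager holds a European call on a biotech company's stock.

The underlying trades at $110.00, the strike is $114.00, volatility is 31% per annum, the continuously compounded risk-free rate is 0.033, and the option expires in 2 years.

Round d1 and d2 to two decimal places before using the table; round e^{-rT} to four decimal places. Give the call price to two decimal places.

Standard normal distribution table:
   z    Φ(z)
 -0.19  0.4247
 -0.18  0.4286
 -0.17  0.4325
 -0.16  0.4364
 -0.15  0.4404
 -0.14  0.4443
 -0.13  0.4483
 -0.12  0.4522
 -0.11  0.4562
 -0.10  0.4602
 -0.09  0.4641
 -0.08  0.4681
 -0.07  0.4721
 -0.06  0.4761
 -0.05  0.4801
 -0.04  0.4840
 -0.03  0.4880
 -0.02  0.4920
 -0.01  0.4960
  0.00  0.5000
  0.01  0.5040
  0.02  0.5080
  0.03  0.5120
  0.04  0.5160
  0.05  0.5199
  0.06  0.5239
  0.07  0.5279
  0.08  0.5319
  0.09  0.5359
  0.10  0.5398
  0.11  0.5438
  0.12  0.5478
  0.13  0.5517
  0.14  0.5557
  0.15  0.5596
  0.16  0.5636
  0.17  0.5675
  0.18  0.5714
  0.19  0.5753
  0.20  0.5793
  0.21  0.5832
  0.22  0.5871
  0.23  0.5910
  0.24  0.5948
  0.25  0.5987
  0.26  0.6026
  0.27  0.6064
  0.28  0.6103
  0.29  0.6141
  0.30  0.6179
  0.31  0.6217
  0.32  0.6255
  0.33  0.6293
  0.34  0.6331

σ√T = 0.31·√2 = 0.4384
d₁ = [ln(110/114) + (0.033 + ½·0.31²)·2] / (σ√T) = (-0.0357 + 0.1621) / 0.4384 = 0.2883 which rounds to 0.29
d₂ = 0.2883 − 0.4384 = -0.1501 which rounds to -0.15
exp(−rT) = exp(−0.033·2) = 0.9361
C = 110·N(0.29) − 114·0.9361·N(-0.15) = 110·0.6141 − 114·0.9361·0.4404 = 67.5510 − 46.9975 = 20.5535

$20.55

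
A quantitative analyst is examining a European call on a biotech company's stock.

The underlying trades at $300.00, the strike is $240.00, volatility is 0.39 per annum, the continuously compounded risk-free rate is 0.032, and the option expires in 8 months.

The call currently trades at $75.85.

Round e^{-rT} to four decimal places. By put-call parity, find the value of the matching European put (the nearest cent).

exp(−rT) = exp(−0.032·0.6667) = 0.9789
Put-call parity: C − P = S − K·e^(−rT) = 300 − 240·0.9789 = 300 − 234.9360 = 65.0640
P = C − (C − P) = 75.85 − (65.0640) = 10.7860

$10.79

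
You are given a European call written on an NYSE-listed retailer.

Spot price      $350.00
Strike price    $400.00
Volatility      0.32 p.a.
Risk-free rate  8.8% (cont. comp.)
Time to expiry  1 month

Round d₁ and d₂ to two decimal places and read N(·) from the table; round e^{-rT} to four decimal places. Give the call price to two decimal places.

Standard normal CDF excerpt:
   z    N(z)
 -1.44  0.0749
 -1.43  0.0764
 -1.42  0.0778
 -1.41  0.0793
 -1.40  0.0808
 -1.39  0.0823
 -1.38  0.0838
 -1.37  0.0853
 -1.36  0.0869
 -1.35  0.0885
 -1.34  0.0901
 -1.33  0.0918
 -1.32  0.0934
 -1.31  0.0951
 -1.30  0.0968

σ√T = 0.32·√0.08333 = 0.0924
d₁ = [ln(350/400) + (0.088 + 0.32²/2)·0.08333] / 0.0924 = [-0.1335 + 0.0116] / 0.0924 = -1.3199 → -1.32
d₂ = d₁ − σ√T = -1.3199 − 0.0924 = -1.4123 → -1.41
exp(−rT) = exp(−0.088·0.08333) = 0.9927
N(d₁) = N(-1.32) = 0.0934;  N(d₂) = N(-1.41) = 0.0793
C = 350·0.0934 − 400·0.9927·0.0793 = 32.6900 − 31.4884 = 1.2016

$1.20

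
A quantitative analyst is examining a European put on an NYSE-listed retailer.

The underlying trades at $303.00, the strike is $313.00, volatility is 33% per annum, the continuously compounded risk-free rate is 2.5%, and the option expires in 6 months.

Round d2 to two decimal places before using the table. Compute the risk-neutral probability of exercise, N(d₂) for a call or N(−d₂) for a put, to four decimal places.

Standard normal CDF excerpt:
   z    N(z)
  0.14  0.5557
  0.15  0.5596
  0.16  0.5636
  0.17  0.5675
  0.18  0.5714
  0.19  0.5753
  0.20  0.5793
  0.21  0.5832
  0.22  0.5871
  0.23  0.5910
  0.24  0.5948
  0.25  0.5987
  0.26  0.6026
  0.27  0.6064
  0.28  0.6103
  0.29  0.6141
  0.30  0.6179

0.5793

T = 0.5;  σ√T = 0.2333
ln(S/K) + (r + σ²/2)T = ln(303/313) + (0.025 + 0.33²/2)·0.5 = -0.0325 + 0.0397 = 0.0073
d₁ = 0.0073 / 0.2333 = 0.0311 → 0.03
d₂ = d₁ − σ√T = 0.0311 − 0.2333 = -0.2023 → -0.20
Risk-neutral Pr[S_T < K] = N(−d₂) = N(0.20) = 0.5793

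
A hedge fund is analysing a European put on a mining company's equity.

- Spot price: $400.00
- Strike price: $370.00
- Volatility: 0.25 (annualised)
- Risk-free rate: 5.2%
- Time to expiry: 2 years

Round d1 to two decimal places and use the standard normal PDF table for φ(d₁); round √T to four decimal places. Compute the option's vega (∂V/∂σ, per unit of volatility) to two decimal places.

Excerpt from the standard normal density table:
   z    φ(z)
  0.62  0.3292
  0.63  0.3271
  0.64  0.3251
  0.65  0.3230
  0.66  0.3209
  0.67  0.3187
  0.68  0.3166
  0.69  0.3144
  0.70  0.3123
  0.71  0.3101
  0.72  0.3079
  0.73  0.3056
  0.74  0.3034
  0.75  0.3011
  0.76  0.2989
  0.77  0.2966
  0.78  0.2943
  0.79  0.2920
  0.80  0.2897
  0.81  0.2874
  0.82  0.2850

T = 2;  σ√T = 0.3536
d₁ = [ln(400/370) + (0.052 + ½·0.25²)·2] / (σ√T) = (0.0780 + 0.1665) / 0.3536 = 0.6914 ≈ 0.69
√T = √2 = 1.4142
φ(d₁) = φ(0.69) = 0.3144
vega = S·φ(d₁)·√T = 400·0.3144·1.4142 = 177.8498

177.85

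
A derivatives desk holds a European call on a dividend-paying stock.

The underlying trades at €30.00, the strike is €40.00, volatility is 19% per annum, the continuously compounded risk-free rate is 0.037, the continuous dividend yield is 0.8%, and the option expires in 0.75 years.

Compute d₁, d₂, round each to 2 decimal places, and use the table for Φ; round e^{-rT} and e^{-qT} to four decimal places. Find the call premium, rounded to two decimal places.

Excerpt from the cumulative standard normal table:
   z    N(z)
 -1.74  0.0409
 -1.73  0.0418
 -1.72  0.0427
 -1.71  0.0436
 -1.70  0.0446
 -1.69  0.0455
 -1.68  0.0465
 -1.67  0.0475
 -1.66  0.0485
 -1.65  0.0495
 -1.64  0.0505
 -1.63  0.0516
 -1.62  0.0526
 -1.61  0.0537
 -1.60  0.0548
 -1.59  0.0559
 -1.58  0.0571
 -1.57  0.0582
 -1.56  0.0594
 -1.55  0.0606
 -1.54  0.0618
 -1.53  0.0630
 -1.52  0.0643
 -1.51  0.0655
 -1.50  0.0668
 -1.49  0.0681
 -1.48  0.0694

€0.14

T = 0.75;  σ√T = 0.1645
ln(S/K) + (r − q + σ²/2)T = ln(30/40) + (0.037 − 0.008 + 0.19²/2)·0.75 = -0.2877 + 0.0353 = -0.2524
d₁ = -0.2524 / 0.1645 = -1.5339 → -1.53
d₂ = d₁ − σ√T = -1.5339 − 0.1645 = -1.6984 → -1.70
e^(−qT) = e^(−0.008·0.75) = 0.9940;  e^(−rT) = e^(−0.037·0.75) = 0.9726
N(d₁) = N(-1.53) = 0.0630;  N(d₂) = N(-1.70) = 0.0446
C = 30·0.9940·0.0630 − 40·0.9726·0.0446 = 1.8787 − 1.7351 = 0.1435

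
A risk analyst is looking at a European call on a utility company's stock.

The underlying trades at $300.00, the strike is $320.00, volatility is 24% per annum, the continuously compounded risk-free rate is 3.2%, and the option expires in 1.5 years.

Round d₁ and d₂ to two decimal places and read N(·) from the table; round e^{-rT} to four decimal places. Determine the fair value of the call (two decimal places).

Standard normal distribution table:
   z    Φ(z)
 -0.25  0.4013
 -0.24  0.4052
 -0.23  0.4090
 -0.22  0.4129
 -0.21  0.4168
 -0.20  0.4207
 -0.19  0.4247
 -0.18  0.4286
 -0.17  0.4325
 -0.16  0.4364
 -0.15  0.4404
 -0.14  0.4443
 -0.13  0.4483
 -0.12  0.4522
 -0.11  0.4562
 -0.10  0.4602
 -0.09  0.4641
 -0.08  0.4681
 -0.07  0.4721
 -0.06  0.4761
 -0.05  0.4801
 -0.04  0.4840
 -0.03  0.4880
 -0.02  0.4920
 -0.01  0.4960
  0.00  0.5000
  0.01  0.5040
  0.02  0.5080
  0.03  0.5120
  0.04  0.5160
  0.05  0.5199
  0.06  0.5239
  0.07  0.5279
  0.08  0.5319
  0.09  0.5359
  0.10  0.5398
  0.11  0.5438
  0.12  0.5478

T = 1.5;  σ√T = 0.2939
d₁ = [ln(300/320) + (0.032 + 0.24²/2)·1.5] / 0.2939 = [-0.0645 + 0.0912] / 0.2939 = 0.0907 ⇒ 0.09
d₂ = d₁ − σ√T = 0.0907 − 0.2939 = -0.2032 ⇒ -0.20
e^(−rT) = e^(−0.032·1.5) = 0.9531
C = 300·N(0.09) − 320·0.9531·N(-0.20) = 300·0.5359 − 320·0.9531·0.4207 = 160.7700 − 128.3101 = 32.4599

$32.46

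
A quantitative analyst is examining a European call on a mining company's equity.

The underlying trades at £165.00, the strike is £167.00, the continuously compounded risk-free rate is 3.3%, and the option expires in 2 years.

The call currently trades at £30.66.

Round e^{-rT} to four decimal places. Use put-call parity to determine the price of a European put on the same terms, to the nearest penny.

£21.99

e^(−rT) = e^(−0.033·2) = 0.9361
Put-call parity: C − P = S − K·e^(−rT) = 165 − 167·0.9361 = 165 − 156.3287 = 8.6713
P = C − (C − P) = 30.66 − (8.6713) = 21.9887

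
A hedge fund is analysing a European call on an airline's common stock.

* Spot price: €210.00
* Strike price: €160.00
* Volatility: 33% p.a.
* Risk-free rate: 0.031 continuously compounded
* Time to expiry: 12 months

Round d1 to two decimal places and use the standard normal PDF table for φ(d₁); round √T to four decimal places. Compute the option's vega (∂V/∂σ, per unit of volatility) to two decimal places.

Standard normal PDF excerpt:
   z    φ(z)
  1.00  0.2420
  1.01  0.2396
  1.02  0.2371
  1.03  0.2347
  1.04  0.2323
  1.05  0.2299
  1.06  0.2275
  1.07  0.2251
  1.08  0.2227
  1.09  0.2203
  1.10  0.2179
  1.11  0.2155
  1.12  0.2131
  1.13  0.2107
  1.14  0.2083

46.77

σ√T = 0.33 × 1.0000 = 0.3300
ln(S/K) + (r + σ²/2)T = ln(210/160) + (0.031 + 0.33²/2)·1 = 0.2719 + 0.0854 = 0.3574
d₁ = 0.3574 / 0.3300 = 1.0830 which rounds to 1.08
√T = √1 = 1.0000
φ(d₁) = φ(1.08) = 0.2227
vega = S·φ(d₁)·√T = 210·0.2227·1.0000 = 46.7670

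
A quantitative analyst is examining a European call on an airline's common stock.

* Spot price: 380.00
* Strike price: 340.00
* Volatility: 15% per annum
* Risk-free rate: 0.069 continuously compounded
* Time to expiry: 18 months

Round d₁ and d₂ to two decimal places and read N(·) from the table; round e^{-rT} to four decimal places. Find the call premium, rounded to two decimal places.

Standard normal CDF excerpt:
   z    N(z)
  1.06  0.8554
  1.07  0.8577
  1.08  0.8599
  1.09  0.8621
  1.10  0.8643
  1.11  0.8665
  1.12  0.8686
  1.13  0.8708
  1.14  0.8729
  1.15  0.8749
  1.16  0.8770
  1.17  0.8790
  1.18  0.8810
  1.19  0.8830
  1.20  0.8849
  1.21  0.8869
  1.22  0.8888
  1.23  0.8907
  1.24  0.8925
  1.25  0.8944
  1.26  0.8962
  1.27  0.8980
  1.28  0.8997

σ√T = 0.15·√1.5 = 0.1837
ln(S/K) + (r + σ²/2)T = ln(380/340) + (0.069 + 0.15²/2)·1.5 = 0.1112 + 0.1204 = 0.2316
d₁ = 0.2316 / 0.1837 = 1.2607 ⇒ 1.26
d₂ = d₁ − σ√T = 1.2607 − 0.1837 = 1.0770 ⇒ 1.08
e^(−rT) = e^(−0.069·1.5) = 0.9017
N(d₁) = N(1.26) = 0.8962;  N(d₂) = N(1.08) = 0.8599
C = 380·0.8962 − 340·0.9017·0.8599 = 340.5560 − 263.6264 = 76.9296

76.93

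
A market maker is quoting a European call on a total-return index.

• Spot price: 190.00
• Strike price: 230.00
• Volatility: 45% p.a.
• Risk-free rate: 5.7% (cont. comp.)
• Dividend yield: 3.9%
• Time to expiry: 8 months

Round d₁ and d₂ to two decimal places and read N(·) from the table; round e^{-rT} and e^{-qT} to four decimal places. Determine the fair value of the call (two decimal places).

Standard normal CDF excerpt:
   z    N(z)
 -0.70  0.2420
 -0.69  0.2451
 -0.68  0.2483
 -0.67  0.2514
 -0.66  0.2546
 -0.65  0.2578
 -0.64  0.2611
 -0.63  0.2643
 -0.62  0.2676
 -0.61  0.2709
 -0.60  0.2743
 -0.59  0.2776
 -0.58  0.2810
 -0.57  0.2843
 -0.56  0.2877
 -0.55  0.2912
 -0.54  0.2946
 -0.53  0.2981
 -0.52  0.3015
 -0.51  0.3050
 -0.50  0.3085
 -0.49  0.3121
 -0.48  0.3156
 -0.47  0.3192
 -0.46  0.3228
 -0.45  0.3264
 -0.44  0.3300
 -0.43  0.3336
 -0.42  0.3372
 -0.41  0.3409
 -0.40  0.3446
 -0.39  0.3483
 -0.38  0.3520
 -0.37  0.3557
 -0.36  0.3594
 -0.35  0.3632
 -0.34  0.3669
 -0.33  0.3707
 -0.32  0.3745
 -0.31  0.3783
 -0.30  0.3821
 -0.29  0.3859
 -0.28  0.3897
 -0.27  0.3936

15.07

σ√T = 0.45·√0.6667 = 0.3674
d₁ = [ln(190/230) + (0.057 − 0.039 + 0.45²/2)·0.6667] / 0.3674 = [-0.1911 + 0.0795] / 0.3674 = -0.3036 ≈ -0.30
d₂ = d₁ − σ√T = -0.3036 − 0.3674 = -0.6710 ≈ -0.67
exp(−qT) = exp(−0.039·0.6667) = 0.9743;  exp(−rT) = exp(−0.057·0.6667) = 0.9627
N(d₁) = N(-0.30) = 0.3821;  N(d₂) = N(-0.67) = 0.2514
C = 190·0.9743·0.3821 − 230·0.9627·0.2514 = 70.7332 − 55.6652 = 15.0680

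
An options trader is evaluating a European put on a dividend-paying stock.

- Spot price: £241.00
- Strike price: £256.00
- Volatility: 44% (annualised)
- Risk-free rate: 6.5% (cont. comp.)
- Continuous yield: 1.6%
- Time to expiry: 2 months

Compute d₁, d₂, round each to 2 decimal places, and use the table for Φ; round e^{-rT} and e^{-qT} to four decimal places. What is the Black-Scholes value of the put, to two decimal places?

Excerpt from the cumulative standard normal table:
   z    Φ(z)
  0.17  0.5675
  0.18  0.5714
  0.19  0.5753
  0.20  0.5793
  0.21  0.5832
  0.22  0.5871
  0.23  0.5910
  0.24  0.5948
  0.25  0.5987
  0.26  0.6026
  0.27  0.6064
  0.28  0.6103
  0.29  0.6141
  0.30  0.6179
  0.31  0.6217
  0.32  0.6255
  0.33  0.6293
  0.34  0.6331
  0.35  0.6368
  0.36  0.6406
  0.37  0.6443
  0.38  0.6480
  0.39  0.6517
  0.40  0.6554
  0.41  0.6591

£24.86

T = 0.1667;  σ√T = 0.1796
d₁ = [ln(241/256) + (0.065 − 0.016 + ½·0.44²)·0.1667] / (σ√T) = (-0.0604 + 0.0243) / 0.1796 = -0.2009 ≈ -0.20
d₂ = -0.2009 − 0.1796 = -0.3805 ≈ -0.38
exp(−qT) = exp(−0.016·0.1667) = 0.9973;  exp(−rT) = exp(−0.065·0.1667) = 0.9892
N(−d₂) = N(0.38) = 0.6480;  N(−d₁) = N(0.20) = 0.5793
P = 256·0.9892·0.6480 − 241·0.9973·0.5793 = 164.0964 − 139.2343 = 24.8621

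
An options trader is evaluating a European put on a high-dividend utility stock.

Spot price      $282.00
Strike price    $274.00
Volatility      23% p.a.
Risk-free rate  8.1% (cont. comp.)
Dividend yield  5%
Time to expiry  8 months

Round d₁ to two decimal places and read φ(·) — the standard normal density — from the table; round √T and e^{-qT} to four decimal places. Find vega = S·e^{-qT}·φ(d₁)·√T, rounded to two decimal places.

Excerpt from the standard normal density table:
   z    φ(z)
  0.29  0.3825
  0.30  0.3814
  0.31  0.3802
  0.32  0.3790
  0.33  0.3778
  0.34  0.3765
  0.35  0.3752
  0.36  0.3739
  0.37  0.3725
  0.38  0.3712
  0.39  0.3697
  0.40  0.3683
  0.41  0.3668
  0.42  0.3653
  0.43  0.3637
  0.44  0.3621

83.27

σ√T = 0.23 × 0.8165 = 0.1878
d₁ = [ln(282/274) + (0.081 − 0.05 + 0.23²/2)·0.6667] / 0.1878 = [0.0288 + 0.0383] / 0.1878 = 0.3572 which rounds to 0.36
√T = √0.6667 = 0.8165
φ(d₁) = φ(0.36) = 0.3739
e^(−qT) = e^(−0.05·0.6667) = 0.9672
vega = S·e^(−qT)·φ(d₁)·√T = 282·0.9672·0.3739·0.8165 = 83.2678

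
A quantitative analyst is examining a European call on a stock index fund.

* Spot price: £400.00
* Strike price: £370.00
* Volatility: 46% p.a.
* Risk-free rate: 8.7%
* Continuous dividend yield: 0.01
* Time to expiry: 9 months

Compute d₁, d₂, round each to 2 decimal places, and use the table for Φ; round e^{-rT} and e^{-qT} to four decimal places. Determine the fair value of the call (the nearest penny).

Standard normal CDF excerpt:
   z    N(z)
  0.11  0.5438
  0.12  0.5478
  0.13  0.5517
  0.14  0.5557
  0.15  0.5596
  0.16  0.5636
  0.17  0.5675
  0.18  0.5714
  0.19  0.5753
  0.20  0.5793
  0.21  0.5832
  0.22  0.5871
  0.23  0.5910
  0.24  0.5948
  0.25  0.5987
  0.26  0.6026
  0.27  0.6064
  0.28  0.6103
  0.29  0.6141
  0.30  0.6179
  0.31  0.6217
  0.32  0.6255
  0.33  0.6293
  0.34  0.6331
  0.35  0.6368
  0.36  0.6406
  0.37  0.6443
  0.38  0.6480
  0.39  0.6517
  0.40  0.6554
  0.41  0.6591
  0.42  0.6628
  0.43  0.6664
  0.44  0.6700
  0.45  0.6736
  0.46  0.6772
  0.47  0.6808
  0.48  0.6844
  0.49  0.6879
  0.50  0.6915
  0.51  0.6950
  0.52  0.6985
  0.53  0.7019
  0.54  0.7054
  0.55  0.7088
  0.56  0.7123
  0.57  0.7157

σ√T = 0.46 × 0.8660 = 0.3984
d₁ = [ln(400/370) + (0.087 − 0.01 + 0.46²/2)·0.75] / 0.3984 = [0.0780 + 0.1371] / 0.3984 = 0.5399 which rounds to 0.54
d₂ = d₁ − σ√T = 0.5399 − 0.3984 = 0.1415 which rounds to 0.14
exp(−qT) = exp(−0.01·0.75) = 0.9925;  exp(−rT) = exp(−0.087·0.75) = 0.9368
N(d₁) = N(0.54) = 0.7054;  N(d₂) = N(0.14) = 0.5557
C = 400·0.9925·0.7054 − 370·0.9368·0.5557 = 280.0438 − 192.6145 = 87.4293

£87.43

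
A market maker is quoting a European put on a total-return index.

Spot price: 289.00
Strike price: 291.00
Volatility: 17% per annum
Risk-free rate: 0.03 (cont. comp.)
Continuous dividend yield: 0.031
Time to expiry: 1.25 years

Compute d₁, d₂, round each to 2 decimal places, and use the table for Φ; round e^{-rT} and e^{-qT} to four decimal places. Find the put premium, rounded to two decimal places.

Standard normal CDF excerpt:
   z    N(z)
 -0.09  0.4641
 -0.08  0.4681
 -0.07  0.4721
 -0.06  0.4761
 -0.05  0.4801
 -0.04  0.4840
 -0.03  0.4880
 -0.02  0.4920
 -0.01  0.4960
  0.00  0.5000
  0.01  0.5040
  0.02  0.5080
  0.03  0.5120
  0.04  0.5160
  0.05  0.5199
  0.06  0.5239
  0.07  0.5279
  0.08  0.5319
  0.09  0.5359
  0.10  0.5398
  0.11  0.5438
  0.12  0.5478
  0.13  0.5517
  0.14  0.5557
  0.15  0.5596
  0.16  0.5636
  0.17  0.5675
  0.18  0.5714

22.28

σ√T = 0.17·√1.25 = 0.1901
d₁ = [ln(289/291) + (0.03 − 0.031 + 0.17²/2)·1.25] / 0.1901 = [-0.0069 + 0.0168] / 0.1901 = 0.0522 ≈ 0.05
d₂ = d₁ − σ√T = 0.0522 − 0.1901 = -0.1379 ≈ -0.14
e^(−qT) = e^(−0.031·1.25) = 0.9620;  e^(−rT) = e^(−0.03·1.25) = 0.9632
N(−d₂) = N(0.14) = 0.5557;  N(−d₁) = N(-0.05) = 0.4801
P = 291·0.9632·0.5557 − 289·0.9620·0.4801 = 155.7578 − 133.4764 = 22.2814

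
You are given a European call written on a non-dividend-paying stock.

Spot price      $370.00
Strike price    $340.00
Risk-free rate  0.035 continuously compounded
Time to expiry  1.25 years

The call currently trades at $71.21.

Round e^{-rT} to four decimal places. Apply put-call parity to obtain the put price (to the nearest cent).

e^(−rT) = e^(−0.035·1.25) = 0.9572
Put-call parity: C − P = S − K·e^(−rT) = 370 − 340·0.9572 = 370 − 325.4480 = 44.5520
P = C − (C − P) = 71.21 − (44.5520) = 26.6580

$26.66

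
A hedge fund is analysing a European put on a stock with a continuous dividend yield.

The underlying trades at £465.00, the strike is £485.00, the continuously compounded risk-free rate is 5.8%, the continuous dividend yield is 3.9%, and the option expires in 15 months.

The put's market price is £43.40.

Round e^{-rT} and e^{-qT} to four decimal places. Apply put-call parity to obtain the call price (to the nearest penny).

e^(−qT) = e^(−0.039·1.25) = 0.9524;  e^(−rT) = e^(−0.058·1.25) = 0.9301
Put-call parity: C − P = S·e^(−qT) − K·e^(−rT) = 465·0.9524 − 485·0.9301 = 442.8660 − 451.0985 = -8.2325
C = P + (C − P) = 43.40 + (-8.2325) = 35.1675

£35.17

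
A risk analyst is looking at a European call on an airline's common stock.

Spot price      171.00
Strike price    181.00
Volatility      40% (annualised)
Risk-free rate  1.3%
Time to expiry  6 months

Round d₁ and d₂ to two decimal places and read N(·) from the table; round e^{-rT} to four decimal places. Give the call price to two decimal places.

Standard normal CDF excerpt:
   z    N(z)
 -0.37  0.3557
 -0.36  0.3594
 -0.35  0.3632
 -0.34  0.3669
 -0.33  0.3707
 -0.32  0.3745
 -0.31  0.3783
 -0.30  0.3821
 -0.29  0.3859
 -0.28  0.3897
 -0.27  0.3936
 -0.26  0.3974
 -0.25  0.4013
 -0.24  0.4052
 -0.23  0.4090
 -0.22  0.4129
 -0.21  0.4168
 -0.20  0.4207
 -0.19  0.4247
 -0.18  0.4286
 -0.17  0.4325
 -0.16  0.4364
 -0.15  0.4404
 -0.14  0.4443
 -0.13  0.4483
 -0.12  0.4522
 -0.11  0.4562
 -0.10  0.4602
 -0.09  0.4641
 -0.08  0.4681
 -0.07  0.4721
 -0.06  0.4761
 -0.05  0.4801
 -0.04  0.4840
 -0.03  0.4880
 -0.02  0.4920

15.42

T = 0.5;  σ√T = 0.2828
d₁ = [ln(171/181) + (0.013 + 0.4²/2)·0.5] / 0.2828 = [-0.0568 + 0.0465] / 0.2828 = -0.0365 ⇒ -0.04
d₂ = d₁ − σ√T = -0.0365 − 0.2828 = -0.3194 ⇒ -0.32
e^(−rT) = e^(−0.013·0.5) = 0.9935
N(d₁) = N(-0.04) = 0.4840;  N(d₂) = N(-0.32) = 0.3745
C = 171·0.4840 − 181·0.9935·0.3745 = 82.7640 − 67.3439 = 15.4201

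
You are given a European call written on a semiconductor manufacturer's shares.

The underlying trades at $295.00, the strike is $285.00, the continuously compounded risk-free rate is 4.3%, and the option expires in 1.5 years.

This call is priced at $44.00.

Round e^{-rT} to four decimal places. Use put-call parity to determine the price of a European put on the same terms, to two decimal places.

e^(−rT) = e^(−0.043·1.5) = 0.9375
Put-call parity: C − P = S − K·e^(−rT) = 295 − 285·0.9375 = 295 − 267.1875 = 27.8125
P = C − (C − P) = 44.00 − (27.8125) = 16.1875

$16.19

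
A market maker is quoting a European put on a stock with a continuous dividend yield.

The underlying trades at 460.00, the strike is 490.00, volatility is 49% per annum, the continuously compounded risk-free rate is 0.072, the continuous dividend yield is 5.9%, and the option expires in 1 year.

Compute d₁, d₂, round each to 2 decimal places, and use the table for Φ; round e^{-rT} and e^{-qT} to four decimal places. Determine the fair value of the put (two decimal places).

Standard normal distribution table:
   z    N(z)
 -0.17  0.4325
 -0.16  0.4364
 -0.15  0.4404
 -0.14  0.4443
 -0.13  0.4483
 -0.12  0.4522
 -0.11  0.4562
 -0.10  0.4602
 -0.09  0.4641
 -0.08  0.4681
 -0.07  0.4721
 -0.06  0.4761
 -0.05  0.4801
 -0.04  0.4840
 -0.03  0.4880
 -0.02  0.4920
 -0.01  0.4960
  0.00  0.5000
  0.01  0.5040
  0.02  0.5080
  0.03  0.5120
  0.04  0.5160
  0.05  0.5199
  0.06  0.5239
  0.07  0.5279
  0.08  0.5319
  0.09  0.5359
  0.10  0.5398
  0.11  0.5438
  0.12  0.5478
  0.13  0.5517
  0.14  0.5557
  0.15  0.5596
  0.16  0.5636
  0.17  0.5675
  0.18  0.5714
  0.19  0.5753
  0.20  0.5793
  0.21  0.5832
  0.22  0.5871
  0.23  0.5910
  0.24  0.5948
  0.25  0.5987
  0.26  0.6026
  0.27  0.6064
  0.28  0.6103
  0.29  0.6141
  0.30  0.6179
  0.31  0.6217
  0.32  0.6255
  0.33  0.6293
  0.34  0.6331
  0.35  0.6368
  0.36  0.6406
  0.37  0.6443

97.68

σ√T = 0.49 × 1.0000 = 0.4900
d₁ = [ln(460/490) + (0.072 − 0.059 + ½·0.49²)·1] / (σ√T) = (-0.0632 + 0.1331) / 0.4900 = 0.1426 which rounds to 0.14
d₂ = 0.1426 − 0.4900 = -0.3474 which rounds to -0.35
e^(−qT) = e^(−0.059·1) = 0.9427;  e^(−rT) = e^(−0.072·1) = 0.9305
N(−d₂) = N(0.35) = 0.6368;  N(−d₁) = N(-0.14) = 0.4443
P = 490·0.9305·0.6368 − 460·0.9427·0.4443 = 290.3458 − 192.6671 = 97.6786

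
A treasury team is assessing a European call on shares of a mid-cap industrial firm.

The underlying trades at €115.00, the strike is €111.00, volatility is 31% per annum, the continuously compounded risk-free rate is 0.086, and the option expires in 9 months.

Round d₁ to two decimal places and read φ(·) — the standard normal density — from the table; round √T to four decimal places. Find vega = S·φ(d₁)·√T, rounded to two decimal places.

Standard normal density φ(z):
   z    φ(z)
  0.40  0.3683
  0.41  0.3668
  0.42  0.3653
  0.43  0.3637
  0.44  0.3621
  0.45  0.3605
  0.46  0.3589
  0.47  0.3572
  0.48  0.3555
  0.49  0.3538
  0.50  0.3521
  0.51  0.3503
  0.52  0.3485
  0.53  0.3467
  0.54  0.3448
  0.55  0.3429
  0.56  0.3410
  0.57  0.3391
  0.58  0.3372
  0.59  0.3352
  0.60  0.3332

T = 0.75;  σ√T = 0.2685
d₁ = [ln(115/111) + (0.086 + 0.31²/2)·0.75] / 0.2685 = [0.0354 + 0.1005] / 0.2685 = 0.5064 ≈ 0.51
√T = √0.75 = 0.8660
φ(d₁) = φ(0.51) = 0.3503
vega = S·φ(d₁)·√T = 115·0.3503·0.8660 = 34.8864
(Call and put vega coincide under Black-Scholes.)

34.89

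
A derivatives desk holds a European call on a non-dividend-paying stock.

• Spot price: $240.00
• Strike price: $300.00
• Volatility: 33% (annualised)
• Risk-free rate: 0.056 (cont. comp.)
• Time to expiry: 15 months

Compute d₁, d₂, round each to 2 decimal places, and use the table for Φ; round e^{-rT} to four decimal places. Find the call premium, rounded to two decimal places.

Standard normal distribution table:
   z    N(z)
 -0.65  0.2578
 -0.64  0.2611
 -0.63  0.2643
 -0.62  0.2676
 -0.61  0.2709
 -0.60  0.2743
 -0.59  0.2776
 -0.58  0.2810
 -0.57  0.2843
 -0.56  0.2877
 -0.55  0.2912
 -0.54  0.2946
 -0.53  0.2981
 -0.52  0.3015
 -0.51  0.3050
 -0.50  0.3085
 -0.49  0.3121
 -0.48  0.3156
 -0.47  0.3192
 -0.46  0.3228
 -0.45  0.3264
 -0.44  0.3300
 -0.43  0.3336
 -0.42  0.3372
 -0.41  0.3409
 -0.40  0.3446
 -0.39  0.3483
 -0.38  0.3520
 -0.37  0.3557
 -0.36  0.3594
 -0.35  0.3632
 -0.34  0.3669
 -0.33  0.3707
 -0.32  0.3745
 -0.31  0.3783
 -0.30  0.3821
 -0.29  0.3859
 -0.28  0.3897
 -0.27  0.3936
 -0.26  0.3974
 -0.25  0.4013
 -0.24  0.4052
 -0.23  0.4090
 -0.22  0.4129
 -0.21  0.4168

T = 1.25;  σ√T = 0.3690
d₁ = [ln(240/300) + (0.056 + 0.33²/2)·1.25] / 0.3690 = [-0.2231 + 0.1381] / 0.3690 = -0.2306 which rounds to -0.23
d₂ = d₁ − σ√T = -0.2306 − 0.3690 = -0.5996 which rounds to -0.60
e^(−rT) = e^(−0.056·1.25) = 0.9324
N(d₁) = N(-0.23) = 0.4090;  N(d₂) = N(-0.60) = 0.2743
C = 240·0.4090 − 300·0.9324·0.2743 = 98.1600 − 76.7272 = 21.4328

$21.43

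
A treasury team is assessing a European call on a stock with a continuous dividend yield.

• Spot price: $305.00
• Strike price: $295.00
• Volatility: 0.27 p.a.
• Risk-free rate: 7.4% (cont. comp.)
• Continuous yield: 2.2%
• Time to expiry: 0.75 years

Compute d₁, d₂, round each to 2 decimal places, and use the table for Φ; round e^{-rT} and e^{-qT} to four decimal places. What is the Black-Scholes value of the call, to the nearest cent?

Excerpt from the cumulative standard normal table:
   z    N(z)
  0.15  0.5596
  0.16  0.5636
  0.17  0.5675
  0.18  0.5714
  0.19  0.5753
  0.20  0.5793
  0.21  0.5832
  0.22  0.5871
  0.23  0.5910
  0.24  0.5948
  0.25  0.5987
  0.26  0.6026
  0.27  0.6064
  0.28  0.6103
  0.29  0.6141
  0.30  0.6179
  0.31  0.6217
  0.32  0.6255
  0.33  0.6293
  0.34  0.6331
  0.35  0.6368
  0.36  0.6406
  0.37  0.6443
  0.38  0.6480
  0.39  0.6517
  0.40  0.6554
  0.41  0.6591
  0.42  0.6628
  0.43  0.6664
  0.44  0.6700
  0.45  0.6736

σ√T = 0.27·√0.75 = 0.2338
d₁ = [ln(305/295) + (0.074 − 0.022 + ½·0.27²)·0.75] / (σ√T) = (0.0333 + 0.0663) / 0.2338 = 0.4263 ≈ 0.43
d₂ = 0.4263 − 0.2338 = 0.1924 ≈ 0.19
exp(−qT) = exp(−0.022·0.75) = 0.9836;  exp(−rT) = exp(−0.074·0.75) = 0.9460
C = 305·0.9836·N(0.43) − 295·0.9460·N(0.19) = 305·0.9836·0.6664 − 295·0.9460·0.5753 = 199.9187 − 160.5490 = 39.3697

$39.37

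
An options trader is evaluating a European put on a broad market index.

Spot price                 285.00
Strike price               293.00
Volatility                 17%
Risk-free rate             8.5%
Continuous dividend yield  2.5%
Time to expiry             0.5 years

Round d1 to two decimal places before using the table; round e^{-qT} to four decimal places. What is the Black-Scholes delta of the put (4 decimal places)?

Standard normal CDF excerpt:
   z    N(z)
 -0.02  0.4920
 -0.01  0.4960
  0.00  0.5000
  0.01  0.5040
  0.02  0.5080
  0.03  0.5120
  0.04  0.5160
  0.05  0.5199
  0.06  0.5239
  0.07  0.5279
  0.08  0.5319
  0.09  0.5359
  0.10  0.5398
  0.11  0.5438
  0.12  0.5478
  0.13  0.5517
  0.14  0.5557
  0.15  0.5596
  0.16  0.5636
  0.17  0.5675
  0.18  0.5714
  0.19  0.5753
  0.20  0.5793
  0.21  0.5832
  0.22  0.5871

σ√T = 0.17 × 0.7071 = 0.1202
d₁ = [ln(285/293) + (0.085 − 0.025 + 0.17²/2)·0.5] / 0.1202 = [-0.0277 + 0.0372] / 0.1202 = 0.0794 ⇒ 0.08
N(d₁) = N(0.08) = 0.5319
Δ_put = e^(−qT)·(N(d₁) − 1) = 0.9876·(0.5319 − 1) = -0.4623

-0.4623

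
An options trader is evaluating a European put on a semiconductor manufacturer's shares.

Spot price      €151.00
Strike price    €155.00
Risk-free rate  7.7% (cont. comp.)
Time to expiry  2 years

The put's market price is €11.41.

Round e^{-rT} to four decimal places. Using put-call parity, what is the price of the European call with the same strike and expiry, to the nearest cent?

€29.53

e^(−rT) = e^(−0.077·2) = 0.8573
Put-call parity: C − P = S − K·e^(−rT) = 151 − 155·0.8573 = 151 − 132.8815 = 18.1185
C = P + (C − P) = 11.41 + (18.1185) = 29.5285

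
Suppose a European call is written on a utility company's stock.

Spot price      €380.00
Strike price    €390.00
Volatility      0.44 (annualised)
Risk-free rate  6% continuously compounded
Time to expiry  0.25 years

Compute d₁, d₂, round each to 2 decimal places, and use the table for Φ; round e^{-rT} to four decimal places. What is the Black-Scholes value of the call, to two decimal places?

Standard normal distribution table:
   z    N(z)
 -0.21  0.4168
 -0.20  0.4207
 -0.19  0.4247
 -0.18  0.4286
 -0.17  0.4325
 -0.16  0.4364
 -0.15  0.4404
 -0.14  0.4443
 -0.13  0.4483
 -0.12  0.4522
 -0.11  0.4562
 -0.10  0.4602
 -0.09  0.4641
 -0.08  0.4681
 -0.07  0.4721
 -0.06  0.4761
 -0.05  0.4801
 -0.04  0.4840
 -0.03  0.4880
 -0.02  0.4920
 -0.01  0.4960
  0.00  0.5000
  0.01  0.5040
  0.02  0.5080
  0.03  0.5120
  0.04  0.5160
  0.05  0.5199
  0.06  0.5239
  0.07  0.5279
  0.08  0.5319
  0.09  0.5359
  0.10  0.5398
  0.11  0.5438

σ√T = 0.44 × 0.5000 = 0.2200
ln(S/K) + (r + σ²/2)T = ln(380/390) + (0.06 + 0.44²/2)·0.25 = -0.0260 + 0.0392 = 0.0132
d₁ = 0.0132 / 0.2200 = 0.0601 → 0.06
d₂ = d₁ − σ√T = 0.0601 − 0.2200 = -0.1599 → -0.16
e^(−rT) = e^(−0.06·0.25) = 0.9851
C = 380·N(0.06) − 390·0.9851·N(-0.16) = 380·0.5239 − 390·0.9851·0.4364 = 199.0820 − 167.6601 = 31.4219

€31.42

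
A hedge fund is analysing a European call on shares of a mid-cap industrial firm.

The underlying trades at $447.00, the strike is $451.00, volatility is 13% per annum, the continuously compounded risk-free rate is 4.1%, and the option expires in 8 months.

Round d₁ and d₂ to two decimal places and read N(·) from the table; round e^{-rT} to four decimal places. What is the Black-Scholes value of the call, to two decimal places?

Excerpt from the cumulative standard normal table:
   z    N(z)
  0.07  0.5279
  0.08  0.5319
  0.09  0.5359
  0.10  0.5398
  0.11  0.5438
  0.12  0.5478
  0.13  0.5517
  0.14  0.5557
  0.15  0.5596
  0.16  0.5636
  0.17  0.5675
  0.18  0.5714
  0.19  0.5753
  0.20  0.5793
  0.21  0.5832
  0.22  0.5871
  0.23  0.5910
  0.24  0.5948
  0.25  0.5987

$23.79

T = 0.6667;  σ√T = 0.1061
d₁ = [ln(447/451) + (0.041 + ½·0.13²)·0.6667] / (σ√T) = (-0.0089 + 0.0330) / 0.1061 = 0.2267 → 0.23
d₂ = 0.2267 − 0.1061 = 0.1205 → 0.12
exp(−rT) = exp(−0.041·0.6667) = 0.9730
N(d₁) = N(0.23) = 0.5910;  N(d₂) = N(0.12) = 0.5478
C = 447·0.5910 − 451·0.9730·0.5478 = 264.1770 − 240.3872 = 23.7898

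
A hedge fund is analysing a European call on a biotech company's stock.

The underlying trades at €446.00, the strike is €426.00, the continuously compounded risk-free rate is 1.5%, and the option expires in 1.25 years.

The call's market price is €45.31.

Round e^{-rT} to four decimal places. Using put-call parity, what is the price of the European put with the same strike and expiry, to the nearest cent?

€17.39

exp(−rT) = exp(−0.015·1.25) = 0.9814
Put-call parity: C − P = S − K·e^(−rT) = 446 − 426·0.9814 = 446 − 418.0764 = 27.9236
P = C − (C − P) = 45.31 − (27.9236) = 17.3864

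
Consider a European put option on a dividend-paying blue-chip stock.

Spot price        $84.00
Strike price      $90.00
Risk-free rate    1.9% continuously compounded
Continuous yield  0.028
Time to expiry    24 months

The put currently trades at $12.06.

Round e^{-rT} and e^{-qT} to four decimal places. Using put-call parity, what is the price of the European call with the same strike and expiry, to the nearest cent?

e^(−qT) = e^(−0.028·2) = 0.9455;  e^(−rT) = e^(−0.019·2) = 0.9627
Put-call parity: C − P = S·e^(−qT) − K·e^(−rT) = 84·0.9455 − 90·0.9627 = 79.4220 − 86.6430 = -7.2210
C = P + (C − P) = 12.06 + (-7.2210) = 4.8390

$4.84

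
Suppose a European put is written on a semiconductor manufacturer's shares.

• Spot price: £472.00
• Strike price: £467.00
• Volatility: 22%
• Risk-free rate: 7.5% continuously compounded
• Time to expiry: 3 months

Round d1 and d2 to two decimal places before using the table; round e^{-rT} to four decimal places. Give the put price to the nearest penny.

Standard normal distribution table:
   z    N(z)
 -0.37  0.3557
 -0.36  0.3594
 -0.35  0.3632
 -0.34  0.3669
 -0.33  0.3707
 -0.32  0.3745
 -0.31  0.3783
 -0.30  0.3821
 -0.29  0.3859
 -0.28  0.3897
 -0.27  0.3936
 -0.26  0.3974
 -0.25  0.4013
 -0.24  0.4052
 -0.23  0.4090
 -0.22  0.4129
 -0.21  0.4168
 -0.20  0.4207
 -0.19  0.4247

σ√T = 0.22·√0.25 = 0.1100
ln(S/K) + (r + σ²/2)T = ln(472/467) + (0.075 + 0.22²/2)·0.25 = 0.0106 + 0.0248 = 0.0354
d₁ = 0.0354 / 0.1100 = 0.3223 ⇒ 0.32
d₂ = d₁ − σ√T = 0.3223 − 0.1100 = 0.2123 ⇒ 0.21
exp(−rT) = exp(−0.075·0.25) = 0.9814
N(−d₂) = N(-0.21) = 0.4168;  N(−d₁) = N(-0.32) = 0.3745
P = 467·0.9814·0.4168 − 472·0.3745 = 191.0252 − 176.7640 = 14.2612

£14.26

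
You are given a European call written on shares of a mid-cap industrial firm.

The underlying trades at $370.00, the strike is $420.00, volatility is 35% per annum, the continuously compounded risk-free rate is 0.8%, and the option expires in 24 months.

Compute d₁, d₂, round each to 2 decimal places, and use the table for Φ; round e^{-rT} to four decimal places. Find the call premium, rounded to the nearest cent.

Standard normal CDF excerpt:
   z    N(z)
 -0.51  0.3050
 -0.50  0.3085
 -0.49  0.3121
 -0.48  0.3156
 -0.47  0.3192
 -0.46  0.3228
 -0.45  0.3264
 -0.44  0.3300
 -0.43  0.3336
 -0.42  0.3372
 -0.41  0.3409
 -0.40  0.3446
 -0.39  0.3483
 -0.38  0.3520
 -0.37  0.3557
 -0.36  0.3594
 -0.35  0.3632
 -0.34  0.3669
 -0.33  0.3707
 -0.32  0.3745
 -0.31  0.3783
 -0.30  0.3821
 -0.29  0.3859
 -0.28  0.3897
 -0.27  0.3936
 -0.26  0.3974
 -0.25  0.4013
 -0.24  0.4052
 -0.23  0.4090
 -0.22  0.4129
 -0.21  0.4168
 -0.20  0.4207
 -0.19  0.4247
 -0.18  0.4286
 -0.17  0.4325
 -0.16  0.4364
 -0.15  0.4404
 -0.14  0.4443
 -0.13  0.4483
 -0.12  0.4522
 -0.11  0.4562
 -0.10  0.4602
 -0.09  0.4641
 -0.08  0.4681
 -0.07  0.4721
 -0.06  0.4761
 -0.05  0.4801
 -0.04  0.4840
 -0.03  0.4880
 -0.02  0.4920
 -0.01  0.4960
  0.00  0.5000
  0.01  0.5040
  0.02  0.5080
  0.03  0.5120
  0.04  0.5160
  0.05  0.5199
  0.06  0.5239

σ√T = 0.35 × 1.4142 = 0.4950
d₁ = [ln(370/420) + (0.008 + 0.35²/2)·2] / 0.4950 = [-0.1268 + 0.1385] / 0.4950 = 0.0237 → 0.02
d₂ = d₁ − σ√T = 0.0237 − 0.4950 = -0.4712 → -0.47
e^(−rT) = e^(−0.008·2) = 0.9841
C = 370·N(0.02) − 420·0.9841·N(-0.47) = 370·0.5080 − 420·0.9841·0.3192 = 187.9600 − 131.9324 = 56.0276

$56.03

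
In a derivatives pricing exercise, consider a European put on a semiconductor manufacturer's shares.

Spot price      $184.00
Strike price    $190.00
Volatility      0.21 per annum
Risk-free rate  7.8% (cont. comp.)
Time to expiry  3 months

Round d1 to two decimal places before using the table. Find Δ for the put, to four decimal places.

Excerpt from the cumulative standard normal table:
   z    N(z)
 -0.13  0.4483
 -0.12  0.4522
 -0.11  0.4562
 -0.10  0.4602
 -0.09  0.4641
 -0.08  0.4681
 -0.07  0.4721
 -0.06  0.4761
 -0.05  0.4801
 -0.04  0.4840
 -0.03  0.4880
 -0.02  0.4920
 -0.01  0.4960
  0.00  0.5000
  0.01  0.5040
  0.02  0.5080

σ√T = 0.21 × 0.5000 = 0.1050
d₁ = [ln(184/190) + (0.078 + 0.21²/2)·0.25] / 0.1050 = [-0.0321 + 0.0250] / 0.1050 = -0.0674 → -0.07
N(d₁) = N(-0.07) = 0.4721
Δ_put = N(d₁) − 1 = 0.4721 − 1 = -0.5279

-0.5279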